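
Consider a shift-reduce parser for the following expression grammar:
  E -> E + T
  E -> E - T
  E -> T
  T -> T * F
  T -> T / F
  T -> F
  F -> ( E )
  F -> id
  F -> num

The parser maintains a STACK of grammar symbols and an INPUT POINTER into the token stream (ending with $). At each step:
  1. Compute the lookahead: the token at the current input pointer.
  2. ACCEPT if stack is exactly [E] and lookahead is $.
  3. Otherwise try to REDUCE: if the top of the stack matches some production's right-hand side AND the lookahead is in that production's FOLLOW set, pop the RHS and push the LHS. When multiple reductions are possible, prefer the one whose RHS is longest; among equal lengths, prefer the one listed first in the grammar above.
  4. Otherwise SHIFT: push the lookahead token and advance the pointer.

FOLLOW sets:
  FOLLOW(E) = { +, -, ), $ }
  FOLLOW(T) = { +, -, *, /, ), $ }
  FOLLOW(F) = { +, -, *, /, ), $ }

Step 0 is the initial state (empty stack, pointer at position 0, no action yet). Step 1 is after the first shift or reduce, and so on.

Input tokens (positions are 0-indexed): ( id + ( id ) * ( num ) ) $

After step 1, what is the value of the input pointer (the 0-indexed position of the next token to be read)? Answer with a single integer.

Step 1: shift (. Stack=[(] ptr=1 lookahead=id remaining=[id + ( id ) * ( num ) ) $]

Answer: 1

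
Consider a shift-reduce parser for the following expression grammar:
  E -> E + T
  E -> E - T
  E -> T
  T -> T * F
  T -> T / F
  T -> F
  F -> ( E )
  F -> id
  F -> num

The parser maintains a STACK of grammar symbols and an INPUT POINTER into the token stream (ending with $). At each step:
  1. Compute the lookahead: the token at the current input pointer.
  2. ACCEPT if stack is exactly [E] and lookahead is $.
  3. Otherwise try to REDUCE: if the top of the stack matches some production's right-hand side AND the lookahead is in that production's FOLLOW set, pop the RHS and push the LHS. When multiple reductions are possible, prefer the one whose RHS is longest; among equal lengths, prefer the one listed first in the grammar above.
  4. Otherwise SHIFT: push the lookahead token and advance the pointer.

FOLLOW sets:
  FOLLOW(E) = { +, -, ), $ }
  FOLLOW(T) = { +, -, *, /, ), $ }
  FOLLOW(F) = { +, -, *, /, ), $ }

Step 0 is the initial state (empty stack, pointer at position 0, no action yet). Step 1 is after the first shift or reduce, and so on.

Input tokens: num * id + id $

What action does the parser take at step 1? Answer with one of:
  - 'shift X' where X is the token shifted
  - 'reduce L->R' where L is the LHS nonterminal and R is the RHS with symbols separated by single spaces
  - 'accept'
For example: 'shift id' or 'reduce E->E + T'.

Step 1: shift num. Stack=[num] ptr=1 lookahead=* remaining=[* id + id $]

Answer: shift num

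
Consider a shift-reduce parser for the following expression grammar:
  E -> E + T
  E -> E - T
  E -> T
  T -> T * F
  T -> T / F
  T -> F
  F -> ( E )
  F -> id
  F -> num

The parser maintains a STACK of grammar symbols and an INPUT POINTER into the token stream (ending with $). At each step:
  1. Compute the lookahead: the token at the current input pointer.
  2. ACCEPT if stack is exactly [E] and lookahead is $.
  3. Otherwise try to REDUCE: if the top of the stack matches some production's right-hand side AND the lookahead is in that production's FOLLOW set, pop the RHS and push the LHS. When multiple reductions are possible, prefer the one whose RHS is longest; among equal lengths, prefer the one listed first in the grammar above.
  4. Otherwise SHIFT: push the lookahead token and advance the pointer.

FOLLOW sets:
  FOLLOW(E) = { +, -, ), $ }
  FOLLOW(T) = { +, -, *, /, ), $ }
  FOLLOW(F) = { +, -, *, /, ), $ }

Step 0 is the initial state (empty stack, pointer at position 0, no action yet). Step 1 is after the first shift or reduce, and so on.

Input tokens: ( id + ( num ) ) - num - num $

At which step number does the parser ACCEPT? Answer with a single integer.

Step 1: shift (. Stack=[(] ptr=1 lookahead=id remaining=[id + ( num ) ) - num - num $]
Step 2: shift id. Stack=[( id] ptr=2 lookahead=+ remaining=[+ ( num ) ) - num - num $]
Step 3: reduce F->id. Stack=[( F] ptr=2 lookahead=+ remaining=[+ ( num ) ) - num - num $]
Step 4: reduce T->F. Stack=[( T] ptr=2 lookahead=+ remaining=[+ ( num ) ) - num - num $]
Step 5: reduce E->T. Stack=[( E] ptr=2 lookahead=+ remaining=[+ ( num ) ) - num - num $]
Step 6: shift +. Stack=[( E +] ptr=3 lookahead=( remaining=[( num ) ) - num - num $]
Step 7: shift (. Stack=[( E + (] ptr=4 lookahead=num remaining=[num ) ) - num - num $]
Step 8: shift num. Stack=[( E + ( num] ptr=5 lookahead=) remaining=[) ) - num - num $]
Step 9: reduce F->num. Stack=[( E + ( F] ptr=5 lookahead=) remaining=[) ) - num - num $]
Step 10: reduce T->F. Stack=[( E + ( T] ptr=5 lookahead=) remaining=[) ) - num - num $]
Step 11: reduce E->T. Stack=[( E + ( E] ptr=5 lookahead=) remaining=[) ) - num - num $]
Step 12: shift ). Stack=[( E + ( E )] ptr=6 lookahead=) remaining=[) - num - num $]
Step 13: reduce F->( E ). Stack=[( E + F] ptr=6 lookahead=) remaining=[) - num - num $]
Step 14: reduce T->F. Stack=[( E + T] ptr=6 lookahead=) remaining=[) - num - num $]
Step 15: reduce E->E + T. Stack=[( E] ptr=6 lookahead=) remaining=[) - num - num $]
Step 16: shift ). Stack=[( E )] ptr=7 lookahead=- remaining=[- num - num $]
Step 17: reduce F->( E ). Stack=[F] ptr=7 lookahead=- remaining=[- num - num $]
Step 18: reduce T->F. Stack=[T] ptr=7 lookahead=- remaining=[- num - num $]
Step 19: reduce E->T. Stack=[E] ptr=7 lookahead=- remaining=[- num - num $]
Step 20: shift -. Stack=[E -] ptr=8 lookahead=num remaining=[num - num $]
Step 21: shift num. Stack=[E - num] ptr=9 lookahead=- remaining=[- num $]
Step 22: reduce F->num. Stack=[E - F] ptr=9 lookahead=- remaining=[- num $]
Step 23: reduce T->F. Stack=[E - T] ptr=9 lookahead=- remaining=[- num $]
Step 24: reduce E->E - T. Stack=[E] ptr=9 lookahead=- remaining=[- num $]
Step 25: shift -. Stack=[E -] ptr=10 lookahead=num remaining=[num $]
Step 26: shift num. Stack=[E - num] ptr=11 lookahead=$ remaining=[$]
Step 27: reduce F->num. Stack=[E - F] ptr=11 lookahead=$ remaining=[$]
Step 28: reduce T->F. Stack=[E - T] ptr=11 lookahead=$ remaining=[$]
Step 29: reduce E->E - T. Stack=[E] ptr=11 lookahead=$ remaining=[$]
Step 30: accept. Stack=[E] ptr=11 lookahead=$ remaining=[$]

Answer: 30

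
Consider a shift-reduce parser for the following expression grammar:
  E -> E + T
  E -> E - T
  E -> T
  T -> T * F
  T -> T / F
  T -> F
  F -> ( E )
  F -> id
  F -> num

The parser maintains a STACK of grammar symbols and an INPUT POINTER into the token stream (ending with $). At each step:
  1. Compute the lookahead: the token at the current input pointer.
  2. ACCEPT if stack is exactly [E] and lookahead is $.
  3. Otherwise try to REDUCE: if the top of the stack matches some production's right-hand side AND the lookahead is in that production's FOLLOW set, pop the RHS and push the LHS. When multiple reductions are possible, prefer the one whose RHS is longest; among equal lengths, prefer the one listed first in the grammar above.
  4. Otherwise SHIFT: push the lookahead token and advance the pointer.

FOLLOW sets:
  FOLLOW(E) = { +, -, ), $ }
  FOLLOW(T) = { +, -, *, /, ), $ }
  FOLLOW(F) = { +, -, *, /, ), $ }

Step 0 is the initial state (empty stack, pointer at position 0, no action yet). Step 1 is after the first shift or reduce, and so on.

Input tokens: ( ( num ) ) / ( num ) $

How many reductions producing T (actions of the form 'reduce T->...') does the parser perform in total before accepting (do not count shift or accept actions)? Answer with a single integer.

Answer: 5

Derivation:
Step 1: shift (. Stack=[(] ptr=1 lookahead=( remaining=[( num ) ) / ( num ) $]
Step 2: shift (. Stack=[( (] ptr=2 lookahead=num remaining=[num ) ) / ( num ) $]
Step 3: shift num. Stack=[( ( num] ptr=3 lookahead=) remaining=[) ) / ( num ) $]
Step 4: reduce F->num. Stack=[( ( F] ptr=3 lookahead=) remaining=[) ) / ( num ) $]
Step 5: reduce T->F. Stack=[( ( T] ptr=3 lookahead=) remaining=[) ) / ( num ) $]
Step 6: reduce E->T. Stack=[( ( E] ptr=3 lookahead=) remaining=[) ) / ( num ) $]
Step 7: shift ). Stack=[( ( E )] ptr=4 lookahead=) remaining=[) / ( num ) $]
Step 8: reduce F->( E ). Stack=[( F] ptr=4 lookahead=) remaining=[) / ( num ) $]
Step 9: reduce T->F. Stack=[( T] ptr=4 lookahead=) remaining=[) / ( num ) $]
Step 10: reduce E->T. Stack=[( E] ptr=4 lookahead=) remaining=[) / ( num ) $]
Step 11: shift ). Stack=[( E )] ptr=5 lookahead=/ remaining=[/ ( num ) $]
Step 12: reduce F->( E ). Stack=[F] ptr=5 lookahead=/ remaining=[/ ( num ) $]
Step 13: reduce T->F. Stack=[T] ptr=5 lookahead=/ remaining=[/ ( num ) $]
Step 14: shift /. Stack=[T /] ptr=6 lookahead=( remaining=[( num ) $]
Step 15: shift (. Stack=[T / (] ptr=7 lookahead=num remaining=[num ) $]
Step 16: shift num. Stack=[T / ( num] ptr=8 lookahead=) remaining=[) $]
Step 17: reduce F->num. Stack=[T / ( F] ptr=8 lookahead=) remaining=[) $]
Step 18: reduce T->F. Stack=[T / ( T] ptr=8 lookahead=) remaining=[) $]
Step 19: reduce E->T. Stack=[T / ( E] ptr=8 lookahead=) remaining=[) $]
Step 20: shift ). Stack=[T / ( E )] ptr=9 lookahead=$ remaining=[$]
Step 21: reduce F->( E ). Stack=[T / F] ptr=9 lookahead=$ remaining=[$]
Step 22: reduce T->T / F. Stack=[T] ptr=9 lookahead=$ remaining=[$]
Step 23: reduce E->T. Stack=[E] ptr=9 lookahead=$ remaining=[$]
Step 24: accept. Stack=[E] ptr=9 lookahead=$ remaining=[$]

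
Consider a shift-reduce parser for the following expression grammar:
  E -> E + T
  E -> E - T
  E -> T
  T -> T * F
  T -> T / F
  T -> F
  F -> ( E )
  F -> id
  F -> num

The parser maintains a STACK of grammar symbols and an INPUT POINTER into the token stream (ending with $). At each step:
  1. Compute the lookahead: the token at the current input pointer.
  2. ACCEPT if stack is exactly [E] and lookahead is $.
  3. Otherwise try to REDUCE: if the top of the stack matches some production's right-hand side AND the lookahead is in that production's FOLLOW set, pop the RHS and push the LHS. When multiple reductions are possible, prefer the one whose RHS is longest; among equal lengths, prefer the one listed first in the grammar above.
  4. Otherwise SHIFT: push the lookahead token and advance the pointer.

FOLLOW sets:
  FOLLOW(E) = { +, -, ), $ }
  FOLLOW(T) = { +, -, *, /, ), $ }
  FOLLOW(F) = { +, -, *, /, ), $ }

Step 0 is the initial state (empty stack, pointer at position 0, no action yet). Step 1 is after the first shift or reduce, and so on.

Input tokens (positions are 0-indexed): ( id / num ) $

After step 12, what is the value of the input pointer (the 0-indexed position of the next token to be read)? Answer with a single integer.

Step 1: shift (. Stack=[(] ptr=1 lookahead=id remaining=[id / num ) $]
Step 2: shift id. Stack=[( id] ptr=2 lookahead=/ remaining=[/ num ) $]
Step 3: reduce F->id. Stack=[( F] ptr=2 lookahead=/ remaining=[/ num ) $]
Step 4: reduce T->F. Stack=[( T] ptr=2 lookahead=/ remaining=[/ num ) $]
Step 5: shift /. Stack=[( T /] ptr=3 lookahead=num remaining=[num ) $]
Step 6: shift num. Stack=[( T / num] ptr=4 lookahead=) remaining=[) $]
Step 7: reduce F->num. Stack=[( T / F] ptr=4 lookahead=) remaining=[) $]
Step 8: reduce T->T / F. Stack=[( T] ptr=4 lookahead=) remaining=[) $]
Step 9: reduce E->T. Stack=[( E] ptr=4 lookahead=) remaining=[) $]
Step 10: shift ). Stack=[( E )] ptr=5 lookahead=$ remaining=[$]
Step 11: reduce F->( E ). Stack=[F] ptr=5 lookahead=$ remaining=[$]
Step 12: reduce T->F. Stack=[T] ptr=5 lookahead=$ remaining=[$]

Answer: 5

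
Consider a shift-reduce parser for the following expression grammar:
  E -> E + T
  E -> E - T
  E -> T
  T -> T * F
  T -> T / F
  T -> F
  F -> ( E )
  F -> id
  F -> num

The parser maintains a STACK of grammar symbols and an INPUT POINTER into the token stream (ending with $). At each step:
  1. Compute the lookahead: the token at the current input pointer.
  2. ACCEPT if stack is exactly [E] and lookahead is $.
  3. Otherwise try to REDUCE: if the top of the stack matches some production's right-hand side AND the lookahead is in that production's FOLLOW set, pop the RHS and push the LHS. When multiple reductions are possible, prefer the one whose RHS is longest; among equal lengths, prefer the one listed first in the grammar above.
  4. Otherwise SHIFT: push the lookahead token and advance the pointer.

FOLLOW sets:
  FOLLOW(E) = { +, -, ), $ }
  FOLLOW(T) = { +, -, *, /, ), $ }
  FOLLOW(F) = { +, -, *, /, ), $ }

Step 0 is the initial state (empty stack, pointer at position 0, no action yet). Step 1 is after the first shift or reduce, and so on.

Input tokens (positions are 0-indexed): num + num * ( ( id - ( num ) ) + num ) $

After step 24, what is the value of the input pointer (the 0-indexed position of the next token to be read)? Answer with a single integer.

Step 1: shift num. Stack=[num] ptr=1 lookahead=+ remaining=[+ num * ( ( id - ( num ) ) + num ) $]
Step 2: reduce F->num. Stack=[F] ptr=1 lookahead=+ remaining=[+ num * ( ( id - ( num ) ) + num ) $]
Step 3: reduce T->F. Stack=[T] ptr=1 lookahead=+ remaining=[+ num * ( ( id - ( num ) ) + num ) $]
Step 4: reduce E->T. Stack=[E] ptr=1 lookahead=+ remaining=[+ num * ( ( id - ( num ) ) + num ) $]
Step 5: shift +. Stack=[E +] ptr=2 lookahead=num remaining=[num * ( ( id - ( num ) ) + num ) $]
Step 6: shift num. Stack=[E + num] ptr=3 lookahead=* remaining=[* ( ( id - ( num ) ) + num ) $]
Step 7: reduce F->num. Stack=[E + F] ptr=3 lookahead=* remaining=[* ( ( id - ( num ) ) + num ) $]
Step 8: reduce T->F. Stack=[E + T] ptr=3 lookahead=* remaining=[* ( ( id - ( num ) ) + num ) $]
Step 9: shift *. Stack=[E + T *] ptr=4 lookahead=( remaining=[( ( id - ( num ) ) + num ) $]
Step 10: shift (. Stack=[E + T * (] ptr=5 lookahead=( remaining=[( id - ( num ) ) + num ) $]
Step 11: shift (. Stack=[E + T * ( (] ptr=6 lookahead=id remaining=[id - ( num ) ) + num ) $]
Step 12: shift id. Stack=[E + T * ( ( id] ptr=7 lookahead=- remaining=[- ( num ) ) + num ) $]
Step 13: reduce F->id. Stack=[E + T * ( ( F] ptr=7 lookahead=- remaining=[- ( num ) ) + num ) $]
Step 14: reduce T->F. Stack=[E + T * ( ( T] ptr=7 lookahead=- remaining=[- ( num ) ) + num ) $]
Step 15: reduce E->T. Stack=[E + T * ( ( E] ptr=7 lookahead=- remaining=[- ( num ) ) + num ) $]
Step 16: shift -. Stack=[E + T * ( ( E -] ptr=8 lookahead=( remaining=[( num ) ) + num ) $]
Step 17: shift (. Stack=[E + T * ( ( E - (] ptr=9 lookahead=num remaining=[num ) ) + num ) $]
Step 18: shift num. Stack=[E + T * ( ( E - ( num] ptr=10 lookahead=) remaining=[) ) + num ) $]
Step 19: reduce F->num. Stack=[E + T * ( ( E - ( F] ptr=10 lookahead=) remaining=[) ) + num ) $]
Step 20: reduce T->F. Stack=[E + T * ( ( E - ( T] ptr=10 lookahead=) remaining=[) ) + num ) $]
Step 21: reduce E->T. Stack=[E + T * ( ( E - ( E] ptr=10 lookahead=) remaining=[) ) + num ) $]
Step 22: shift ). Stack=[E + T * ( ( E - ( E )] ptr=11 lookahead=) remaining=[) + num ) $]
Step 23: reduce F->( E ). Stack=[E + T * ( ( E - F] ptr=11 lookahead=) remaining=[) + num ) $]
Step 24: reduce T->F. Stack=[E + T * ( ( E - T] ptr=11 lookahead=) remaining=[) + num ) $]

Answer: 11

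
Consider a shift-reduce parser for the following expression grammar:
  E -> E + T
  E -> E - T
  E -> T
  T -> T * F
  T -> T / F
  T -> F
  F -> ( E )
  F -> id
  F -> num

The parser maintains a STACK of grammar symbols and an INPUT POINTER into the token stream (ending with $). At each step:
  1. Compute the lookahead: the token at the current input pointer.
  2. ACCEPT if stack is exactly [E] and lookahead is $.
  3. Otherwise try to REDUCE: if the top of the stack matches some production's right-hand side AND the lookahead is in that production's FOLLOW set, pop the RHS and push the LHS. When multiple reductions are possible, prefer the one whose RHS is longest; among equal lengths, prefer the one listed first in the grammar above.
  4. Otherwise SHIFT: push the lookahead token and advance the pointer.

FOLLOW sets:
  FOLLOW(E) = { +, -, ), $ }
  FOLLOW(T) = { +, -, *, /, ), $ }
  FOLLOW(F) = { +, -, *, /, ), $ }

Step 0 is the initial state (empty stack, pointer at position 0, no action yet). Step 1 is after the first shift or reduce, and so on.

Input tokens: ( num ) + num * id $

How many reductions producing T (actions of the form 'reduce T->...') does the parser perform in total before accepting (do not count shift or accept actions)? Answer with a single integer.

Answer: 4

Derivation:
Step 1: shift (. Stack=[(] ptr=1 lookahead=num remaining=[num ) + num * id $]
Step 2: shift num. Stack=[( num] ptr=2 lookahead=) remaining=[) + num * id $]
Step 3: reduce F->num. Stack=[( F] ptr=2 lookahead=) remaining=[) + num * id $]
Step 4: reduce T->F. Stack=[( T] ptr=2 lookahead=) remaining=[) + num * id $]
Step 5: reduce E->T. Stack=[( E] ptr=2 lookahead=) remaining=[) + num * id $]
Step 6: shift ). Stack=[( E )] ptr=3 lookahead=+ remaining=[+ num * id $]
Step 7: reduce F->( E ). Stack=[F] ptr=3 lookahead=+ remaining=[+ num * id $]
Step 8: reduce T->F. Stack=[T] ptr=3 lookahead=+ remaining=[+ num * id $]
Step 9: reduce E->T. Stack=[E] ptr=3 lookahead=+ remaining=[+ num * id $]
Step 10: shift +. Stack=[E +] ptr=4 lookahead=num remaining=[num * id $]
Step 11: shift num. Stack=[E + num] ptr=5 lookahead=* remaining=[* id $]
Step 12: reduce F->num. Stack=[E + F] ptr=5 lookahead=* remaining=[* id $]
Step 13: reduce T->F. Stack=[E + T] ptr=5 lookahead=* remaining=[* id $]
Step 14: shift *. Stack=[E + T *] ptr=6 lookahead=id remaining=[id $]
Step 15: shift id. Stack=[E + T * id] ptr=7 lookahead=$ remaining=[$]
Step 16: reduce F->id. Stack=[E + T * F] ptr=7 lookahead=$ remaining=[$]
Step 17: reduce T->T * F. Stack=[E + T] ptr=7 lookahead=$ remaining=[$]
Step 18: reduce E->E + T. Stack=[E] ptr=7 lookahead=$ remaining=[$]
Step 19: accept. Stack=[E] ptr=7 lookahead=$ remaining=[$]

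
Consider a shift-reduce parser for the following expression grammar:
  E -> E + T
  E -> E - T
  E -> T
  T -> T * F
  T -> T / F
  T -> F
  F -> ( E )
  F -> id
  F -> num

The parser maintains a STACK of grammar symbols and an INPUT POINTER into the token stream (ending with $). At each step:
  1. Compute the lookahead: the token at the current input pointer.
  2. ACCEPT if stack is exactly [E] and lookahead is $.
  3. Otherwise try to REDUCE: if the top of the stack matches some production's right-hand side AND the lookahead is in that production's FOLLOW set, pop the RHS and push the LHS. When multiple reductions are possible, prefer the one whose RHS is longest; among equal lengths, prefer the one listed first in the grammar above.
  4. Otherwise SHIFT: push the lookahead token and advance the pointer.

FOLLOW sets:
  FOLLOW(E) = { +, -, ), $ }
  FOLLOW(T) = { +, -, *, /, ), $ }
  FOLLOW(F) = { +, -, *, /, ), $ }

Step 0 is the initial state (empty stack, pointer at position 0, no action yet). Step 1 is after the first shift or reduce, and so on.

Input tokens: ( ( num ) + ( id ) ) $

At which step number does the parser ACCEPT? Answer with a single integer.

Step 1: shift (. Stack=[(] ptr=1 lookahead=( remaining=[( num ) + ( id ) ) $]
Step 2: shift (. Stack=[( (] ptr=2 lookahead=num remaining=[num ) + ( id ) ) $]
Step 3: shift num. Stack=[( ( num] ptr=3 lookahead=) remaining=[) + ( id ) ) $]
Step 4: reduce F->num. Stack=[( ( F] ptr=3 lookahead=) remaining=[) + ( id ) ) $]
Step 5: reduce T->F. Stack=[( ( T] ptr=3 lookahead=) remaining=[) + ( id ) ) $]
Step 6: reduce E->T. Stack=[( ( E] ptr=3 lookahead=) remaining=[) + ( id ) ) $]
Step 7: shift ). Stack=[( ( E )] ptr=4 lookahead=+ remaining=[+ ( id ) ) $]
Step 8: reduce F->( E ). Stack=[( F] ptr=4 lookahead=+ remaining=[+ ( id ) ) $]
Step 9: reduce T->F. Stack=[( T] ptr=4 lookahead=+ remaining=[+ ( id ) ) $]
Step 10: reduce E->T. Stack=[( E] ptr=4 lookahead=+ remaining=[+ ( id ) ) $]
Step 11: shift +. Stack=[( E +] ptr=5 lookahead=( remaining=[( id ) ) $]
Step 12: shift (. Stack=[( E + (] ptr=6 lookahead=id remaining=[id ) ) $]
Step 13: shift id. Stack=[( E + ( id] ptr=7 lookahead=) remaining=[) ) $]
Step 14: reduce F->id. Stack=[( E + ( F] ptr=7 lookahead=) remaining=[) ) $]
Step 15: reduce T->F. Stack=[( E + ( T] ptr=7 lookahead=) remaining=[) ) $]
Step 16: reduce E->T. Stack=[( E + ( E] ptr=7 lookahead=) remaining=[) ) $]
Step 17: shift ). Stack=[( E + ( E )] ptr=8 lookahead=) remaining=[) $]
Step 18: reduce F->( E ). Stack=[( E + F] ptr=8 lookahead=) remaining=[) $]
Step 19: reduce T->F. Stack=[( E + T] ptr=8 lookahead=) remaining=[) $]
Step 20: reduce E->E + T. Stack=[( E] ptr=8 lookahead=) remaining=[) $]
Step 21: shift ). Stack=[( E )] ptr=9 lookahead=$ remaining=[$]
Step 22: reduce F->( E ). Stack=[F] ptr=9 lookahead=$ remaining=[$]
Step 23: reduce T->F. Stack=[T] ptr=9 lookahead=$ remaining=[$]
Step 24: reduce E->T. Stack=[E] ptr=9 lookahead=$ remaining=[$]
Step 25: accept. Stack=[E] ptr=9 lookahead=$ remaining=[$]

Answer: 25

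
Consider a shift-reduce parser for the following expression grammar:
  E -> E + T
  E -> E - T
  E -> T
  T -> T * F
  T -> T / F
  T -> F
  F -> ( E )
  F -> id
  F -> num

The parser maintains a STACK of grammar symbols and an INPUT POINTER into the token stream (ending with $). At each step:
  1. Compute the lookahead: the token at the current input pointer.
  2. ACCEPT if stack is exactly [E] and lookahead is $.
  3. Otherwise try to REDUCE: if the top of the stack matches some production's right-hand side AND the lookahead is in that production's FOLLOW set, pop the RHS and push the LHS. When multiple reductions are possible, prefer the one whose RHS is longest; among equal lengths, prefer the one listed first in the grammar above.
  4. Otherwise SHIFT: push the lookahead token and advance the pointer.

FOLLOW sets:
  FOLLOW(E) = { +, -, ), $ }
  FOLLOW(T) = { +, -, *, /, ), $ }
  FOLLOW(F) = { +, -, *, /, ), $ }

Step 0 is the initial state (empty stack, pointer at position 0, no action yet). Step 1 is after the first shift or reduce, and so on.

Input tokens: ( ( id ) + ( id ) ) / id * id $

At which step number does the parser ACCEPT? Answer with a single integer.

Step 1: shift (. Stack=[(] ptr=1 lookahead=( remaining=[( id ) + ( id ) ) / id * id $]
Step 2: shift (. Stack=[( (] ptr=2 lookahead=id remaining=[id ) + ( id ) ) / id * id $]
Step 3: shift id. Stack=[( ( id] ptr=3 lookahead=) remaining=[) + ( id ) ) / id * id $]
Step 4: reduce F->id. Stack=[( ( F] ptr=3 lookahead=) remaining=[) + ( id ) ) / id * id $]
Step 5: reduce T->F. Stack=[( ( T] ptr=3 lookahead=) remaining=[) + ( id ) ) / id * id $]
Step 6: reduce E->T. Stack=[( ( E] ptr=3 lookahead=) remaining=[) + ( id ) ) / id * id $]
Step 7: shift ). Stack=[( ( E )] ptr=4 lookahead=+ remaining=[+ ( id ) ) / id * id $]
Step 8: reduce F->( E ). Stack=[( F] ptr=4 lookahead=+ remaining=[+ ( id ) ) / id * id $]
Step 9: reduce T->F. Stack=[( T] ptr=4 lookahead=+ remaining=[+ ( id ) ) / id * id $]
Step 10: reduce E->T. Stack=[( E] ptr=4 lookahead=+ remaining=[+ ( id ) ) / id * id $]
Step 11: shift +. Stack=[( E +] ptr=5 lookahead=( remaining=[( id ) ) / id * id $]
Step 12: shift (. Stack=[( E + (] ptr=6 lookahead=id remaining=[id ) ) / id * id $]
Step 13: shift id. Stack=[( E + ( id] ptr=7 lookahead=) remaining=[) ) / id * id $]
Step 14: reduce F->id. Stack=[( E + ( F] ptr=7 lookahead=) remaining=[) ) / id * id $]
Step 15: reduce T->F. Stack=[( E + ( T] ptr=7 lookahead=) remaining=[) ) / id * id $]
Step 16: reduce E->T. Stack=[( E + ( E] ptr=7 lookahead=) remaining=[) ) / id * id $]
Step 17: shift ). Stack=[( E + ( E )] ptr=8 lookahead=) remaining=[) / id * id $]
Step 18: reduce F->( E ). Stack=[( E + F] ptr=8 lookahead=) remaining=[) / id * id $]
Step 19: reduce T->F. Stack=[( E + T] ptr=8 lookahead=) remaining=[) / id * id $]
Step 20: reduce E->E + T. Stack=[( E] ptr=8 lookahead=) remaining=[) / id * id $]
Step 21: shift ). Stack=[( E )] ptr=9 lookahead=/ remaining=[/ id * id $]
Step 22: reduce F->( E ). Stack=[F] ptr=9 lookahead=/ remaining=[/ id * id $]
Step 23: reduce T->F. Stack=[T] ptr=9 lookahead=/ remaining=[/ id * id $]
Step 24: shift /. Stack=[T /] ptr=10 lookahead=id remaining=[id * id $]
Step 25: shift id. Stack=[T / id] ptr=11 lookahead=* remaining=[* id $]
Step 26: reduce F->id. Stack=[T / F] ptr=11 lookahead=* remaining=[* id $]
Step 27: reduce T->T / F. Stack=[T] ptr=11 lookahead=* remaining=[* id $]
Step 28: shift *. Stack=[T *] ptr=12 lookahead=id remaining=[id $]
Step 29: shift id. Stack=[T * id] ptr=13 lookahead=$ remaining=[$]
Step 30: reduce F->id. Stack=[T * F] ptr=13 lookahead=$ remaining=[$]
Step 31: reduce T->T * F. Stack=[T] ptr=13 lookahead=$ remaining=[$]
Step 32: reduce E->T. Stack=[E] ptr=13 lookahead=$ remaining=[$]
Step 33: accept. Stack=[E] ptr=13 lookahead=$ remaining=[$]

Answer: 33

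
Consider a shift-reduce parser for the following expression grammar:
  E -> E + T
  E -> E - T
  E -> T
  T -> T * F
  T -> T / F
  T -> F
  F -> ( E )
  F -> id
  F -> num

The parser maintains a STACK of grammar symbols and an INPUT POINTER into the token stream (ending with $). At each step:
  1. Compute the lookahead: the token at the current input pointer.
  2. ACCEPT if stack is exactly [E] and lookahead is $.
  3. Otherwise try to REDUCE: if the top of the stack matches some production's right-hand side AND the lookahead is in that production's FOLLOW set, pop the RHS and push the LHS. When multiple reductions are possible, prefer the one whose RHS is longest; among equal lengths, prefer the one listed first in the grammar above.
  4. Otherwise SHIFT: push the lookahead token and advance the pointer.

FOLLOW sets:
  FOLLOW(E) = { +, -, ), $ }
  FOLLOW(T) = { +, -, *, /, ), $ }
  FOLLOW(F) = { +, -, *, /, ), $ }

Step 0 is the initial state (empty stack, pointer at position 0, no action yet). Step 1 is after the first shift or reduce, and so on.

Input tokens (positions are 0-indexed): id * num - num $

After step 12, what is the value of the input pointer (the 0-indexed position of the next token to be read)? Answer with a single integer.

Answer: 5

Derivation:
Step 1: shift id. Stack=[id] ptr=1 lookahead=* remaining=[* num - num $]
Step 2: reduce F->id. Stack=[F] ptr=1 lookahead=* remaining=[* num - num $]
Step 3: reduce T->F. Stack=[T] ptr=1 lookahead=* remaining=[* num - num $]
Step 4: shift *. Stack=[T *] ptr=2 lookahead=num remaining=[num - num $]
Step 5: shift num. Stack=[T * num] ptr=3 lookahead=- remaining=[- num $]
Step 6: reduce F->num. Stack=[T * F] ptr=3 lookahead=- remaining=[- num $]
Step 7: reduce T->T * F. Stack=[T] ptr=3 lookahead=- remaining=[- num $]
Step 8: reduce E->T. Stack=[E] ptr=3 lookahead=- remaining=[- num $]
Step 9: shift -. Stack=[E -] ptr=4 lookahead=num remaining=[num $]
Step 10: shift num. Stack=[E - num] ptr=5 lookahead=$ remaining=[$]
Step 11: reduce F->num. Stack=[E - F] ptr=5 lookahead=$ remaining=[$]
Step 12: reduce T->F. Stack=[E - T] ptr=5 lookahead=$ remaining=[$]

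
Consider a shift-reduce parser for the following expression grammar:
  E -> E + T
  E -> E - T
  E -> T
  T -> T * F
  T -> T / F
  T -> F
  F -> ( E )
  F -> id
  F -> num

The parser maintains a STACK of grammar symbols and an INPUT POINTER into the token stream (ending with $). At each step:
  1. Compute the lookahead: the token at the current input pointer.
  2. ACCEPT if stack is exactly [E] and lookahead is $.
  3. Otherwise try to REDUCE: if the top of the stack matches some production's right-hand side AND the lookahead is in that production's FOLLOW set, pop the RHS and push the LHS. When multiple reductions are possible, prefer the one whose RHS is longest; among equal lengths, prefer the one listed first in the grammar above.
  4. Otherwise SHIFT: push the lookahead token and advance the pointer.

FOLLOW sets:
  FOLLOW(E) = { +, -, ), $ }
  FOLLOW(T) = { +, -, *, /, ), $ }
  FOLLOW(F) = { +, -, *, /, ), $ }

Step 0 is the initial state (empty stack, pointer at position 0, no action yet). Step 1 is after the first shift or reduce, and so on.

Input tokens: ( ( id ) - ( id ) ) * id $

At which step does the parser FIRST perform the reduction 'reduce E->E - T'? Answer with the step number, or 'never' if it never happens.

Step 1: shift (. Stack=[(] ptr=1 lookahead=( remaining=[( id ) - ( id ) ) * id $]
Step 2: shift (. Stack=[( (] ptr=2 lookahead=id remaining=[id ) - ( id ) ) * id $]
Step 3: shift id. Stack=[( ( id] ptr=3 lookahead=) remaining=[) - ( id ) ) * id $]
Step 4: reduce F->id. Stack=[( ( F] ptr=3 lookahead=) remaining=[) - ( id ) ) * id $]
Step 5: reduce T->F. Stack=[( ( T] ptr=3 lookahead=) remaining=[) - ( id ) ) * id $]
Step 6: reduce E->T. Stack=[( ( E] ptr=3 lookahead=) remaining=[) - ( id ) ) * id $]
Step 7: shift ). Stack=[( ( E )] ptr=4 lookahead=- remaining=[- ( id ) ) * id $]
Step 8: reduce F->( E ). Stack=[( F] ptr=4 lookahead=- remaining=[- ( id ) ) * id $]
Step 9: reduce T->F. Stack=[( T] ptr=4 lookahead=- remaining=[- ( id ) ) * id $]
Step 10: reduce E->T. Stack=[( E] ptr=4 lookahead=- remaining=[- ( id ) ) * id $]
Step 11: shift -. Stack=[( E -] ptr=5 lookahead=( remaining=[( id ) ) * id $]
Step 12: shift (. Stack=[( E - (] ptr=6 lookahead=id remaining=[id ) ) * id $]
Step 13: shift id. Stack=[( E - ( id] ptr=7 lookahead=) remaining=[) ) * id $]
Step 14: reduce F->id. Stack=[( E - ( F] ptr=7 lookahead=) remaining=[) ) * id $]
Step 15: reduce T->F. Stack=[( E - ( T] ptr=7 lookahead=) remaining=[) ) * id $]
Step 16: reduce E->T. Stack=[( E - ( E] ptr=7 lookahead=) remaining=[) ) * id $]
Step 17: shift ). Stack=[( E - ( E )] ptr=8 lookahead=) remaining=[) * id $]
Step 18: reduce F->( E ). Stack=[( E - F] ptr=8 lookahead=) remaining=[) * id $]
Step 19: reduce T->F. Stack=[( E - T] ptr=8 lookahead=) remaining=[) * id $]
Step 20: reduce E->E - T. Stack=[( E] ptr=8 lookahead=) remaining=[) * id $]

Answer: 20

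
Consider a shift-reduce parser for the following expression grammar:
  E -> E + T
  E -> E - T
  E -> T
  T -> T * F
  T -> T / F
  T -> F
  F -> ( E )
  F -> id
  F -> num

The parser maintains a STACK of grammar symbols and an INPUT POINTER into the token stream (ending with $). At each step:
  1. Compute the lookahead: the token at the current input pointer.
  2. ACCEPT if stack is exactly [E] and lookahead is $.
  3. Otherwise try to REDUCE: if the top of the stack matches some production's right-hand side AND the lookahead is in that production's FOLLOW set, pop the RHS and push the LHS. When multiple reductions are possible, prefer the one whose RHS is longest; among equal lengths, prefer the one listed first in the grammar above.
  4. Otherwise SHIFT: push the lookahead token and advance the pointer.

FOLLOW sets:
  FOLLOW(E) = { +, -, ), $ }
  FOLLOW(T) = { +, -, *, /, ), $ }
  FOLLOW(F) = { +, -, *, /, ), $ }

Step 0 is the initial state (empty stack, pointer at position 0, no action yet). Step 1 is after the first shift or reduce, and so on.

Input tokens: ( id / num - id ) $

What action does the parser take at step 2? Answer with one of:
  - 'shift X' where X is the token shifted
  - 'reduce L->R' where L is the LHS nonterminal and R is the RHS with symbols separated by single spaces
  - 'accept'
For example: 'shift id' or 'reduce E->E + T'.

Step 1: shift (. Stack=[(] ptr=1 lookahead=id remaining=[id / num - id ) $]
Step 2: shift id. Stack=[( id] ptr=2 lookahead=/ remaining=[/ num - id ) $]

Answer: shift id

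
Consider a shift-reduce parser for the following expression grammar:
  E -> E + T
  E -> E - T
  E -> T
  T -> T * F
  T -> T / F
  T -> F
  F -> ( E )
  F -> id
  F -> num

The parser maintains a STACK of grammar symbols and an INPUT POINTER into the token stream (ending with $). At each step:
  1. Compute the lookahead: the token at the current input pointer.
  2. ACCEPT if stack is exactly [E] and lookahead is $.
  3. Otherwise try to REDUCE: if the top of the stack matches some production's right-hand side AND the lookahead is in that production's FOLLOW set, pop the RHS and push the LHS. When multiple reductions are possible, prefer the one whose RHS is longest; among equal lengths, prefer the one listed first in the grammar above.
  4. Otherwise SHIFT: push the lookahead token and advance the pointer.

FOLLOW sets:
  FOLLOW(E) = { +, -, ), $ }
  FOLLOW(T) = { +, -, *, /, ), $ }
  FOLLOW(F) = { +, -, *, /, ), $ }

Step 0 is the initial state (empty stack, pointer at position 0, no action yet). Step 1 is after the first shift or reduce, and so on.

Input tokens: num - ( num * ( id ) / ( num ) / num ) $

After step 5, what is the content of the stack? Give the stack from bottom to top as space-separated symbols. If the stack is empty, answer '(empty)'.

Step 1: shift num. Stack=[num] ptr=1 lookahead=- remaining=[- ( num * ( id ) / ( num ) / num ) $]
Step 2: reduce F->num. Stack=[F] ptr=1 lookahead=- remaining=[- ( num * ( id ) / ( num ) / num ) $]
Step 3: reduce T->F. Stack=[T] ptr=1 lookahead=- remaining=[- ( num * ( id ) / ( num ) / num ) $]
Step 4: reduce E->T. Stack=[E] ptr=1 lookahead=- remaining=[- ( num * ( id ) / ( num ) / num ) $]
Step 5: shift -. Stack=[E -] ptr=2 lookahead=( remaining=[( num * ( id ) / ( num ) / num ) $]

Answer: E -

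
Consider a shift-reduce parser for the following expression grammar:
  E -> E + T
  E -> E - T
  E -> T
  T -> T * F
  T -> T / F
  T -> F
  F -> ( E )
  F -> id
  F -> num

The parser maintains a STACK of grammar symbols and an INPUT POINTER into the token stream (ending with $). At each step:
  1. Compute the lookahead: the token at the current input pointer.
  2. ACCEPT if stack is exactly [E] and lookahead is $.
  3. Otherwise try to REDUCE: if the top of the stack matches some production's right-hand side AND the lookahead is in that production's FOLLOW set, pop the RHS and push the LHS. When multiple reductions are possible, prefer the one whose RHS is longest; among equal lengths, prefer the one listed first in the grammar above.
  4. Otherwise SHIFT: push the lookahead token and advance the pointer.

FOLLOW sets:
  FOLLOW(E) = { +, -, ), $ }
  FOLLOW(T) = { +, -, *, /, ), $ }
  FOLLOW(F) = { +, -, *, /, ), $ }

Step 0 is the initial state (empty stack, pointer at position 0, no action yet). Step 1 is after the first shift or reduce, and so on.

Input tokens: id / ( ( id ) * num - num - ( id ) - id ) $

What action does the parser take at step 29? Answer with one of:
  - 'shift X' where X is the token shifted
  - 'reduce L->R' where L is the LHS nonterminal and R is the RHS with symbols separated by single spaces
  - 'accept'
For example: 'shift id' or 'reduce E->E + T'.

Step 1: shift id. Stack=[id] ptr=1 lookahead=/ remaining=[/ ( ( id ) * num - num - ( id ) - id ) $]
Step 2: reduce F->id. Stack=[F] ptr=1 lookahead=/ remaining=[/ ( ( id ) * num - num - ( id ) - id ) $]
Step 3: reduce T->F. Stack=[T] ptr=1 lookahead=/ remaining=[/ ( ( id ) * num - num - ( id ) - id ) $]
Step 4: shift /. Stack=[T /] ptr=2 lookahead=( remaining=[( ( id ) * num - num - ( id ) - id ) $]
Step 5: shift (. Stack=[T / (] ptr=3 lookahead=( remaining=[( id ) * num - num - ( id ) - id ) $]
Step 6: shift (. Stack=[T / ( (] ptr=4 lookahead=id remaining=[id ) * num - num - ( id ) - id ) $]
Step 7: shift id. Stack=[T / ( ( id] ptr=5 lookahead=) remaining=[) * num - num - ( id ) - id ) $]
Step 8: reduce F->id. Stack=[T / ( ( F] ptr=5 lookahead=) remaining=[) * num - num - ( id ) - id ) $]
Step 9: reduce T->F. Stack=[T / ( ( T] ptr=5 lookahead=) remaining=[) * num - num - ( id ) - id ) $]
Step 10: reduce E->T. Stack=[T / ( ( E] ptr=5 lookahead=) remaining=[) * num - num - ( id ) - id ) $]
Step 11: shift ). Stack=[T / ( ( E )] ptr=6 lookahead=* remaining=[* num - num - ( id ) - id ) $]
Step 12: reduce F->( E ). Stack=[T / ( F] ptr=6 lookahead=* remaining=[* num - num - ( id ) - id ) $]
Step 13: reduce T->F. Stack=[T / ( T] ptr=6 lookahead=* remaining=[* num - num - ( id ) - id ) $]
Step 14: shift *. Stack=[T / ( T *] ptr=7 lookahead=num remaining=[num - num - ( id ) - id ) $]
Step 15: shift num. Stack=[T / ( T * num] ptr=8 lookahead=- remaining=[- num - ( id ) - id ) $]
Step 16: reduce F->num. Stack=[T / ( T * F] ptr=8 lookahead=- remaining=[- num - ( id ) - id ) $]
Step 17: reduce T->T * F. Stack=[T / ( T] ptr=8 lookahead=- remaining=[- num - ( id ) - id ) $]
Step 18: reduce E->T. Stack=[T / ( E] ptr=8 lookahead=- remaining=[- num - ( id ) - id ) $]
Step 19: shift -. Stack=[T / ( E -] ptr=9 lookahead=num remaining=[num - ( id ) - id ) $]
Step 20: shift num. Stack=[T / ( E - num] ptr=10 lookahead=- remaining=[- ( id ) - id ) $]
Step 21: reduce F->num. Stack=[T / ( E - F] ptr=10 lookahead=- remaining=[- ( id ) - id ) $]
Step 22: reduce T->F. Stack=[T / ( E - T] ptr=10 lookahead=- remaining=[- ( id ) - id ) $]
Step 23: reduce E->E - T. Stack=[T / ( E] ptr=10 lookahead=- remaining=[- ( id ) - id ) $]
Step 24: shift -. Stack=[T / ( E -] ptr=11 lookahead=( remaining=[( id ) - id ) $]
Step 25: shift (. Stack=[T / ( E - (] ptr=12 lookahead=id remaining=[id ) - id ) $]
Step 26: shift id. Stack=[T / ( E - ( id] ptr=13 lookahead=) remaining=[) - id ) $]
Step 27: reduce F->id. Stack=[T / ( E - ( F] ptr=13 lookahead=) remaining=[) - id ) $]
Step 28: reduce T->F. Stack=[T / ( E - ( T] ptr=13 lookahead=) remaining=[) - id ) $]
Step 29: reduce E->T. Stack=[T / ( E - ( E] ptr=13 lookahead=) remaining=[) - id ) $]

Answer: reduce E->T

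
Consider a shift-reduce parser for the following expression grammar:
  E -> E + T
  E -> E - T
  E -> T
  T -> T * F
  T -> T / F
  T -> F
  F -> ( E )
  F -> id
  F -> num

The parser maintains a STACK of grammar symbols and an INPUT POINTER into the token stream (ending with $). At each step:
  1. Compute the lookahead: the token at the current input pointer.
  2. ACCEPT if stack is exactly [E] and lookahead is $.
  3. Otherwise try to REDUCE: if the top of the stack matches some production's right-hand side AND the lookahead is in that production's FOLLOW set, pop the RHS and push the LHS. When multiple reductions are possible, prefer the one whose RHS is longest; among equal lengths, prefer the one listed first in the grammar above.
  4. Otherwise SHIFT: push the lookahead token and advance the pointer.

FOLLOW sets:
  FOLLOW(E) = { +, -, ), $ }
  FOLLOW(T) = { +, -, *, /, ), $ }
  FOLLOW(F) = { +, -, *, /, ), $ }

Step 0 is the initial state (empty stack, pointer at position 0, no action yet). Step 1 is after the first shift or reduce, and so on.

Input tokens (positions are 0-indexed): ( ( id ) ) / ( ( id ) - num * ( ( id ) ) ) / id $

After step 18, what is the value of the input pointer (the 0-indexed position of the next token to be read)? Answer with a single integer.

Answer: 9

Derivation:
Step 1: shift (. Stack=[(] ptr=1 lookahead=( remaining=[( id ) ) / ( ( id ) - num * ( ( id ) ) ) / id $]
Step 2: shift (. Stack=[( (] ptr=2 lookahead=id remaining=[id ) ) / ( ( id ) - num * ( ( id ) ) ) / id $]
Step 3: shift id. Stack=[( ( id] ptr=3 lookahead=) remaining=[) ) / ( ( id ) - num * ( ( id ) ) ) / id $]
Step 4: reduce F->id. Stack=[( ( F] ptr=3 lookahead=) remaining=[) ) / ( ( id ) - num * ( ( id ) ) ) / id $]
Step 5: reduce T->F. Stack=[( ( T] ptr=3 lookahead=) remaining=[) ) / ( ( id ) - num * ( ( id ) ) ) / id $]
Step 6: reduce E->T. Stack=[( ( E] ptr=3 lookahead=) remaining=[) ) / ( ( id ) - num * ( ( id ) ) ) / id $]
Step 7: shift ). Stack=[( ( E )] ptr=4 lookahead=) remaining=[) / ( ( id ) - num * ( ( id ) ) ) / id $]
Step 8: reduce F->( E ). Stack=[( F] ptr=4 lookahead=) remaining=[) / ( ( id ) - num * ( ( id ) ) ) / id $]
Step 9: reduce T->F. Stack=[( T] ptr=4 lookahead=) remaining=[) / ( ( id ) - num * ( ( id ) ) ) / id $]
Step 10: reduce E->T. Stack=[( E] ptr=4 lookahead=) remaining=[) / ( ( id ) - num * ( ( id ) ) ) / id $]
Step 11: shift ). Stack=[( E )] ptr=5 lookahead=/ remaining=[/ ( ( id ) - num * ( ( id ) ) ) / id $]
Step 12: reduce F->( E ). Stack=[F] ptr=5 lookahead=/ remaining=[/ ( ( id ) - num * ( ( id ) ) ) / id $]
Step 13: reduce T->F. Stack=[T] ptr=5 lookahead=/ remaining=[/ ( ( id ) - num * ( ( id ) ) ) / id $]
Step 14: shift /. Stack=[T /] ptr=6 lookahead=( remaining=[( ( id ) - num * ( ( id ) ) ) / id $]
Step 15: shift (. Stack=[T / (] ptr=7 lookahead=( remaining=[( id ) - num * ( ( id ) ) ) / id $]
Step 16: shift (. Stack=[T / ( (] ptr=8 lookahead=id remaining=[id ) - num * ( ( id ) ) ) / id $]
Step 17: shift id. Stack=[T / ( ( id] ptr=9 lookahead=) remaining=[) - num * ( ( id ) ) ) / id $]
Step 18: reduce F->id. Stack=[T / ( ( F] ptr=9 lookahead=) remaining=[) - num * ( ( id ) ) ) / id $]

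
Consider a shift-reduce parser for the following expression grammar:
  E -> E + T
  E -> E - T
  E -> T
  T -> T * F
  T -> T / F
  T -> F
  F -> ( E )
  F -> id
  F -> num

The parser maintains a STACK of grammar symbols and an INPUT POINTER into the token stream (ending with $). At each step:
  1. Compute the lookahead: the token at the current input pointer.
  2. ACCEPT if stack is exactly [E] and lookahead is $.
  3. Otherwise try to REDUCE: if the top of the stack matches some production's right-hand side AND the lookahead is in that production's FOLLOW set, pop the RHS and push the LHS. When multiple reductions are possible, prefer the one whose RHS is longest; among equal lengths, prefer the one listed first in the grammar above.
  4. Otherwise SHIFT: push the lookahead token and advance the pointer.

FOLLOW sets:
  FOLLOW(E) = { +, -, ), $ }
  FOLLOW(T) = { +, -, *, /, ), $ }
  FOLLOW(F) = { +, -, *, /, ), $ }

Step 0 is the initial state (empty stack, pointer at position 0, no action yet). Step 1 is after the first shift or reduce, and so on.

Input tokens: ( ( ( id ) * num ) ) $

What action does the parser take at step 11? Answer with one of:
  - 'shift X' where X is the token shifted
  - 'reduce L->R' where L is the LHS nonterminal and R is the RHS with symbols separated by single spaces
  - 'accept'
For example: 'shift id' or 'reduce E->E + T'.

Answer: shift *

Derivation:
Step 1: shift (. Stack=[(] ptr=1 lookahead=( remaining=[( ( id ) * num ) ) $]
Step 2: shift (. Stack=[( (] ptr=2 lookahead=( remaining=[( id ) * num ) ) $]
Step 3: shift (. Stack=[( ( (] ptr=3 lookahead=id remaining=[id ) * num ) ) $]
Step 4: shift id. Stack=[( ( ( id] ptr=4 lookahead=) remaining=[) * num ) ) $]
Step 5: reduce F->id. Stack=[( ( ( F] ptr=4 lookahead=) remaining=[) * num ) ) $]
Step 6: reduce T->F. Stack=[( ( ( T] ptr=4 lookahead=) remaining=[) * num ) ) $]
Step 7: reduce E->T. Stack=[( ( ( E] ptr=4 lookahead=) remaining=[) * num ) ) $]
Step 8: shift ). Stack=[( ( ( E )] ptr=5 lookahead=* remaining=[* num ) ) $]
Step 9: reduce F->( E ). Stack=[( ( F] ptr=5 lookahead=* remaining=[* num ) ) $]
Step 10: reduce T->F. Stack=[( ( T] ptr=5 lookahead=* remaining=[* num ) ) $]
Step 11: shift *. Stack=[( ( T *] ptr=6 lookahead=num remaining=[num ) ) $]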